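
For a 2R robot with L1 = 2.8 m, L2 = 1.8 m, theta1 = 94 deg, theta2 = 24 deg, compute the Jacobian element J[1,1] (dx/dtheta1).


J[1,1] = -L1*sin(t1) - L2*sin(t1+t2)
= -2.8*sin(94) - 1.8*sin(118)
= -4.3825


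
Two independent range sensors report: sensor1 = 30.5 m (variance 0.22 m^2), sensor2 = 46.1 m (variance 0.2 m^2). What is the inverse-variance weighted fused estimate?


w1 = (1/var1) / (1/var1 + 1/var2)
   = 4.5455 / (4.5455 + 5.0) = 0.4762
w2 = 1 - w1 = 0.5238
fused = w1*s1 + w2*s2 = 14.5238 + 24.1476
= 38.6714 m


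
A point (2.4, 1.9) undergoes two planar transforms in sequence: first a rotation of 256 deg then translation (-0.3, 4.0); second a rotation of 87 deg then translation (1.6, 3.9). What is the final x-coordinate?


After transform 1:
x1 = cos(256)*2.4 - sin(256)*1.9 + -0.3 = 0.9629
y1 = sin(256)*2.4 + cos(256)*1.9 + 4.0 = 1.2116
After transform 2:
x2 = cos(87)*0.9629 - sin(87)*1.2116 + 1.6
= 0.4404


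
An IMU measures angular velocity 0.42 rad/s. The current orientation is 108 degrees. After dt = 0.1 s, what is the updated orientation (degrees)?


delta_theta = w * dt = 0.42 * 0.1 = 0.042 rad
= 2.4064 deg
theta_new = 108 + 2.4064 = 110.4064 deg


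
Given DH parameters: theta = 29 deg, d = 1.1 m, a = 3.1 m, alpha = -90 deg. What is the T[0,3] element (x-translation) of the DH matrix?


T[0,3] = a * cos(theta)
= 3.1 * cos(29 deg)
= 3.1 * 0.8746
= 2.7113


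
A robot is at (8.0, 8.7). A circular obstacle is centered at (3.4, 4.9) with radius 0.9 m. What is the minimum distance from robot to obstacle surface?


center_dist = sqrt((8.0-3.4)^2 + (8.7-4.9)^2)
= sqrt(21.16 + 14.44)
= 5.9666
min_dist = center_dist - radius = 5.9666 - 0.9 = 5.0666 m


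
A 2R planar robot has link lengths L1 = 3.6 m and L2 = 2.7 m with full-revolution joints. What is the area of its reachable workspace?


r_max = L1 + L2 = 6.3 m
r_min = |L1 - L2| = 0.9 m
Area = pi*(r_max^2 - r_min^2)
= pi*(39.69 - 0.81)
= pi * 38.88
= 122.1451 m^2


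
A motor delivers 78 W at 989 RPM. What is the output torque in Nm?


omega = 989 * 2*pi/60 = 103.5678 rad/s
tau = P / omega = 78 / 103.5678
= 0.7531 Nm


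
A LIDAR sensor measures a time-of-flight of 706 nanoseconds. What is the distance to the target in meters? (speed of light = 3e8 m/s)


tof = 706 ns = 7.06e-07 s
dist = c * tof / 2
= 3e8 * 7.06e-07 / 2
= 105.9 m


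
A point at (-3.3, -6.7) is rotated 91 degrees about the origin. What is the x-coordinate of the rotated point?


x' = x*cos(theta) - y*sin(theta)
cos(91 deg) = -0.0175, sin(91 deg) = 0.9998
x' = -3.3 * -0.0175 - -6.7 * 0.9998
= 0.0576 - -6.699
= 6.7566


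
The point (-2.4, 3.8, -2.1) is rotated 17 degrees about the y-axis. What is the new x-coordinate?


Rotation about y-axis: x' = x*cos(theta) + z*sin(theta)
= -2.4 * 0.9563 + -2.1 * 0.2924
= -2.9091


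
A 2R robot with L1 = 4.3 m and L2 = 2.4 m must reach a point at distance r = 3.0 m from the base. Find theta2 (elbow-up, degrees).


cos(theta2) = (r^2 - L1^2 - L2^2) / (2*L1*L2)
cos(theta2) = (9.0 - 18.49 - 5.76) / 20.64
cos(theta2) = -0.738857
theta2 = 137.6341 degrees


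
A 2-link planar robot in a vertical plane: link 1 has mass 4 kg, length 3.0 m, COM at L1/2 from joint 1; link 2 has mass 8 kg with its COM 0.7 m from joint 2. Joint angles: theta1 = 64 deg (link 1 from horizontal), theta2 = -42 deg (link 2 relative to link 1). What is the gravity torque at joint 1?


Horizontal distance from joint 1 to link-1 COM:
  x_c1 = (L1/2)*cos(t1) = 1.5 * 0.4384 = 0.6576 m
Horizontal distance from joint 1 to link-2 COM:
  x_c2 = L1*cos(t1) + Lc2*cos(t1+t2)
       = 3.0*0.4384 + 0.7*0.9272 = 1.9641 m
tau1 = m1*g*x_c1 + m2*g*x_c2
     = 4*9.81*0.6576 + 8*9.81*1.9641
     = 25.8025 + 154.1459
     = 179.9484 Nm


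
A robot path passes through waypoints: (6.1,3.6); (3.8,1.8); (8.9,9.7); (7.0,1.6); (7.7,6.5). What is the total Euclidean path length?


Segment lengths:
  seg1 = sqrt((-2.3)^2 + (-1.8)^2) = 2.9206
  seg2 = sqrt((5.1)^2 + (7.9)^2) = 9.4032
  seg3 = sqrt((-1.9)^2 + (-8.1)^2) = 8.3199
  seg4 = sqrt((0.7)^2 + (4.9)^2) = 4.9497
Total = 25.5934


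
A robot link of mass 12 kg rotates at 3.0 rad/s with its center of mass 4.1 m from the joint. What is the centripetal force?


F = m * omega^2 * r
= 12 * 3.0^2 * 4.1
= 12 * 9.0 * 4.1
= 442.8 N


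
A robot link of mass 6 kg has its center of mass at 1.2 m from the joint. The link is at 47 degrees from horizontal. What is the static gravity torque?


tau = m*g*L*cos(angle)
= 6 * 9.81 * 1.2 * cos(47 deg)
= 6 * 9.81 * 1.2 * 0.682
= 48.1709 Nm


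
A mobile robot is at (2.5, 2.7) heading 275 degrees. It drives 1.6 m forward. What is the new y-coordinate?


y_new = y0 + d*sin(theta)
= 2.7 + 1.6*sin(275)
= 2.7 + -1.5939
= 1.1061


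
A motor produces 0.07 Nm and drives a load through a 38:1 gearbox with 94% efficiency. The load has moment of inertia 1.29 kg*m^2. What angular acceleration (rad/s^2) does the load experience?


tau_out = tau_motor * N * eta
= 0.07 * 38 * 0.94 = 2.5004 Nm
alpha = tau_out / I = 2.5004 / 1.29
= 1.9383 rad/s^2


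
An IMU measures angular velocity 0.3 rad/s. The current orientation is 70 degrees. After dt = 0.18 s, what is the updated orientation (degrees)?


delta_theta = w * dt = 0.3 * 0.18 = 0.054 rad
= 3.094 deg
theta_new = 70 + 3.094 = 73.094 deg


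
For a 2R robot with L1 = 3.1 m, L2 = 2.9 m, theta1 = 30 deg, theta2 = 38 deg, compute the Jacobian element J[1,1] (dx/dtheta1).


J[1,1] = -L1*sin(t1) - L2*sin(t1+t2)
= -3.1*sin(30) - 2.9*sin(68)
= -4.2388


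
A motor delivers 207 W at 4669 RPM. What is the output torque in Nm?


omega = 4669 * 2*pi/60 = 488.9365 rad/s
tau = P / omega = 207 / 488.9365
= 0.4234 Nm


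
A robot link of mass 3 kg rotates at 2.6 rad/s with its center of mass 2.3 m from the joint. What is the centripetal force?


F = m * omega^2 * r
= 3 * 2.6^2 * 2.3
= 3 * 6.76 * 2.3
= 46.644 N


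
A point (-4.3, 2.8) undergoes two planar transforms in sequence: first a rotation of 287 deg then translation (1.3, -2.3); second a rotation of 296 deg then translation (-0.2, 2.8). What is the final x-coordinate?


After transform 1:
x1 = cos(287)*-4.3 - sin(287)*2.8 + 1.3 = 2.7205
y1 = sin(287)*-4.3 + cos(287)*2.8 + -2.3 = 2.6308
After transform 2:
x2 = cos(296)*2.7205 - sin(296)*2.6308 + -0.2
= 3.3571


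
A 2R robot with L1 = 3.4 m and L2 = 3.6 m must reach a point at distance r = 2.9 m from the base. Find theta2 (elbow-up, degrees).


cos(theta2) = (r^2 - L1^2 - L2^2) / (2*L1*L2)
cos(theta2) = (8.41 - 11.56 - 12.96) / 24.48
cos(theta2) = -0.658088
theta2 = 131.1542 degrees


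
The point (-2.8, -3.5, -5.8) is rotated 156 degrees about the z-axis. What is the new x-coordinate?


Rotation about z-axis: x' = x*cos(theta) - y*sin(theta)
= -2.8 * -0.9135 - -3.5 * 0.4067
= 3.9815


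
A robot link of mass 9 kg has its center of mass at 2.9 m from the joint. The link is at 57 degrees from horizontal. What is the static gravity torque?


tau = m*g*L*cos(angle)
= 9 * 9.81 * 2.9 * cos(57 deg)
= 9 * 9.81 * 2.9 * 0.5446
= 139.4499 Nm


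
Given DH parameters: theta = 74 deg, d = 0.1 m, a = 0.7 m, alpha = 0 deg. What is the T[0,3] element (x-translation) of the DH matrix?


T[0,3] = a * cos(theta)
= 0.7 * cos(74 deg)
= 0.7 * 0.2756
= 0.1929


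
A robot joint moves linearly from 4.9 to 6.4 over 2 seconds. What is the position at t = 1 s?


s = t/T = 1/2 = 0.5
p(t) = p0 + (pf-p0)*s
= 4.9 + (6.4 - 4.9) * 0.5
= 5.65


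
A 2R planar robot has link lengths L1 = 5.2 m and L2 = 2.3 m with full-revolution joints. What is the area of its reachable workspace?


r_max = L1 + L2 = 7.5 m
r_min = |L1 - L2| = 2.9 m
Area = pi*(r_max^2 - r_min^2)
= pi*(56.25 - 8.41)
= pi * 47.84
= 150.2938 m^2


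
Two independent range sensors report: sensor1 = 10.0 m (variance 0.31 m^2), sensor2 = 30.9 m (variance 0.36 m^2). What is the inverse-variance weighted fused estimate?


w1 = (1/var1) / (1/var1 + 1/var2)
   = 3.2258 / (3.2258 + 2.7778) = 0.5373
w2 = 1 - w1 = 0.4627
fused = w1*s1 + w2*s2 = 5.3731 + 14.297
= 19.6701 m


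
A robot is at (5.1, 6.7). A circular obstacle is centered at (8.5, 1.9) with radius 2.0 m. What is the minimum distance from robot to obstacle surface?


center_dist = sqrt((5.1-8.5)^2 + (6.7-1.9)^2)
= sqrt(11.56 + 23.04)
= 5.8822
min_dist = center_dist - radius = 5.8822 - 2.0 = 3.8822 m


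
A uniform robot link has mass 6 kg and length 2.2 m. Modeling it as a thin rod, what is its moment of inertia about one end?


I = (1/3) * m * L^2
= (1/3) * 6 * 2.2^2
= 0.333333 * 6 * 4.84
= 9.68 kg*m^2


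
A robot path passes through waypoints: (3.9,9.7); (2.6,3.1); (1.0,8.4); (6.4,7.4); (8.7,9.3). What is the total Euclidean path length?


Segment lengths:
  seg1 = sqrt((-1.3)^2 + (-6.6)^2) = 6.7268
  seg2 = sqrt((-1.6)^2 + (5.3)^2) = 5.5362
  seg3 = sqrt((5.4)^2 + (-1.0)^2) = 5.4918
  seg4 = sqrt((2.3)^2 + (1.9)^2) = 2.9833
Total = 20.7382


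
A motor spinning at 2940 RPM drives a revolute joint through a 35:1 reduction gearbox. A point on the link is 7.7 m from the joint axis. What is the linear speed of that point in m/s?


omega_motor = 2940 * 2*pi/60 = 307.8761 rad/s
omega_joint = omega_motor / 35 = 8.7965 rad/s
v = omega_joint * r = 8.7965 * 7.7
= 67.7327 m/s


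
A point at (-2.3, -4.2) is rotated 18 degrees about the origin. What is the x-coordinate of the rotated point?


x' = x*cos(theta) - y*sin(theta)
cos(18 deg) = 0.9511, sin(18 deg) = 0.309
x' = -2.3 * 0.9511 - -4.2 * 0.309
= -2.1874 - -1.2979
= -0.8896


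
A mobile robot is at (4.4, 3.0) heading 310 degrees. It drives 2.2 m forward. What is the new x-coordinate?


x_new = x0 + d*cos(theta)
= 4.4 + 2.2*cos(310)
= 4.4 + 1.4141
= 5.8141


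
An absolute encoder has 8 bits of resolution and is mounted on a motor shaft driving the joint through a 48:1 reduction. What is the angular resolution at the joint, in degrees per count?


counts = 2^8 = 256
effective counts at joint = 256 * 48 = 12288
resolution = 360 / 12288
= 0.0293 deg/count


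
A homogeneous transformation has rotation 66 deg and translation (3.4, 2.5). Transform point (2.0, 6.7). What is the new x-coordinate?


x' = cos(theta)*px - sin(theta)*py + tx
= 0.4067*2.0 - 0.9135*6.7 + 3.4
= -1.9073


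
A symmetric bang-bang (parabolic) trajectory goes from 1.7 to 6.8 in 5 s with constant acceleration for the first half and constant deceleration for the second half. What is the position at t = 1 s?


Symmetric rest-to-rest: each phase covers (pf-p0)/2 in time T/2. 0.5*a*(T/2)^2 = (pf-p0)/2 => a = 4*(pf-p0)/T^2
a = 4*(6.8-1.7)/5^2 = 0.816
t = 1 is in the acceleration phase (t <= T/2).
p = p0 + 0.5*a*t^2 = 1.7 + 0.5*0.816*1^2
= 2.108


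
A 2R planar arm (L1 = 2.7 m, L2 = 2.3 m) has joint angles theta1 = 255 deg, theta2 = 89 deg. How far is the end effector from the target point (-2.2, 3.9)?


End effector via forward kinematics:
x = L1*cos(t1) + L2*cos(t1+t2) = 1.5121
y = L1*sin(t1) + L2*sin(t1+t2) = -3.242
Distance to target:
d = sqrt((-2.2 - 1.5121)^2 + (3.9 - -3.242)^2)
= sqrt(13.7796 + 51.0077)
= 8.0491 m


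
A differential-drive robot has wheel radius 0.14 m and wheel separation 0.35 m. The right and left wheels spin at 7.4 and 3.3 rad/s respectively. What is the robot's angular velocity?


vR = r*wR = 0.14*7.4 = 1.036 m/s
vL = r*wL = 0.14*3.3 = 0.462 m/s
v = (vR+vL)/2 = 0.749 m/s
omega = (vR-vL)/L = 1.64 rad/s
angular velocity = 1.64 rad/s


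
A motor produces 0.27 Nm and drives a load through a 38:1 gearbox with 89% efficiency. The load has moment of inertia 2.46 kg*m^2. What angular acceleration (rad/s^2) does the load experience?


tau_out = tau_motor * N * eta
= 0.27 * 38 * 0.89 = 9.1314 Nm
alpha = tau_out / I = 9.1314 / 2.46
= 3.712 rad/s^2


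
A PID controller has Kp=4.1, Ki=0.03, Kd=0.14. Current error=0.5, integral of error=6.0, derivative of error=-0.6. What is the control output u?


u = Kp*e + Ki*int(e) + Kd*de/dt
= 4.1*0.5 + 0.03*6.0 + 0.14*(-0.6)
= 2.05 + 0.18 + -0.084
= 2.146


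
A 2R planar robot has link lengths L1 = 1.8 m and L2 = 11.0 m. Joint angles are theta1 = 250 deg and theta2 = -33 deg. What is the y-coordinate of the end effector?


Convert angles to radians: theta1 = 4.3633, theta2 = -0.576
y = L1*sin(theta1) + L2*sin(theta1+theta2)
y = -1.6914 + -6.62
y = -8.3114


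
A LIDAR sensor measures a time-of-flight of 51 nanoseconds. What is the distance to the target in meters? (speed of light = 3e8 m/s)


tof = 51 ns = 5.1e-08 s
dist = c * tof / 2
= 3e8 * 5.1e-08 / 2
= 7.65 m


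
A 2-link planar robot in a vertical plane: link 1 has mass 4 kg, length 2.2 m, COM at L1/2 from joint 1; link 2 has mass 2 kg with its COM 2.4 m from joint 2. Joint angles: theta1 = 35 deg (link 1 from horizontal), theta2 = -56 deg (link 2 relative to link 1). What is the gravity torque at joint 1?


Horizontal distance from joint 1 to link-1 COM:
  x_c1 = (L1/2)*cos(t1) = 1.1 * 0.8192 = 0.9011 m
Horizontal distance from joint 1 to link-2 COM:
  x_c2 = L1*cos(t1) + Lc2*cos(t1+t2)
       = 2.2*0.8192 + 2.4*0.9336 = 4.0427 m
tau1 = m1*g*x_c1 + m2*g*x_c2
     = 4*9.81*0.9011 + 2*9.81*4.0427
     = 35.3579 + 79.3183
     = 114.6762 Nm


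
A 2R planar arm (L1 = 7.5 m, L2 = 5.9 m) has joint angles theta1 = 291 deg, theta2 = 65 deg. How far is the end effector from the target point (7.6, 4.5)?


End effector via forward kinematics:
x = L1*cos(t1) + L2*cos(t1+t2) = 8.5734
y = L1*sin(t1) + L2*sin(t1+t2) = -7.4134
Distance to target:
d = sqrt((7.6 - 8.5734)^2 + (4.5 - -7.4134)^2)
= sqrt(0.9475 + 141.9295)
= 11.9531 m


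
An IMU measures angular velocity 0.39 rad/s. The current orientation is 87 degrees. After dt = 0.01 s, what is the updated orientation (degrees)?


delta_theta = w * dt = 0.39 * 0.01 = 0.0039 rad
= 0.2235 deg
theta_new = 87 + 0.2235 = 87.2235 deg


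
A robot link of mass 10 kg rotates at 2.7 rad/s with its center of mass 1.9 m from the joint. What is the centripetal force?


F = m * omega^2 * r
= 10 * 2.7^2 * 1.9
= 10 * 7.29 * 1.9
= 138.51 N


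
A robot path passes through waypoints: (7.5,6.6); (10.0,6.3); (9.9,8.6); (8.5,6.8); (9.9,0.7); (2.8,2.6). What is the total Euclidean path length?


Segment lengths:
  seg1 = sqrt((2.5)^2 + (-0.3)^2) = 2.5179
  seg2 = sqrt((-0.1)^2 + (2.3)^2) = 2.3022
  seg3 = sqrt((-1.4)^2 + (-1.8)^2) = 2.2804
  seg4 = sqrt((1.4)^2 + (-6.1)^2) = 6.2586
  seg5 = sqrt((-7.1)^2 + (1.9)^2) = 7.3498
Total = 20.7089


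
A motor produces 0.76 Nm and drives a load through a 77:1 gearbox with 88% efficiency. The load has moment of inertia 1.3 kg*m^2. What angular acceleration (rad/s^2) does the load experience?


tau_out = tau_motor * N * eta
= 0.76 * 77 * 0.88 = 51.4976 Nm
alpha = tau_out / I = 51.4976 / 1.3
= 39.6135 rad/s^2


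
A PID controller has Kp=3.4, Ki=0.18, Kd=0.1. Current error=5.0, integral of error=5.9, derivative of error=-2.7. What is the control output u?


u = Kp*e + Ki*int(e) + Kd*de/dt
= 3.4*5.0 + 0.18*5.9 + 0.1*(-2.7)
= 17.0 + 1.062 + -0.27
= 17.792


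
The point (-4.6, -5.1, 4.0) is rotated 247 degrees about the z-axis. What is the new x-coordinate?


Rotation about z-axis: x' = x*cos(theta) - y*sin(theta)
= -4.6 * -0.3907 - -5.1 * -0.9205
= -2.8972


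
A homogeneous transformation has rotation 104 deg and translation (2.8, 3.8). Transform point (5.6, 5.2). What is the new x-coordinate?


x' = cos(theta)*px - sin(theta)*py + tx
= -0.2419*5.6 - 0.9703*5.2 + 2.8
= -3.6003


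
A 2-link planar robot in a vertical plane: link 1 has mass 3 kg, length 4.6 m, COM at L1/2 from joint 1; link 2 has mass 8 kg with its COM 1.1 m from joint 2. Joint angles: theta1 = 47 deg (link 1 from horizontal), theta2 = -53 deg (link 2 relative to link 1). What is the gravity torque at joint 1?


Horizontal distance from joint 1 to link-1 COM:
  x_c1 = (L1/2)*cos(t1) = 2.3 * 0.682 = 1.5686 m
Horizontal distance from joint 1 to link-2 COM:
  x_c2 = L1*cos(t1) + Lc2*cos(t1+t2)
       = 4.6*0.682 + 1.1*0.9945 = 4.2312 m
tau1 = m1*g*x_c1 + m2*g*x_c2
     = 3*9.81*1.5686 + 8*9.81*4.2312
     = 46.1638 + 332.062
     = 378.2257 Nm


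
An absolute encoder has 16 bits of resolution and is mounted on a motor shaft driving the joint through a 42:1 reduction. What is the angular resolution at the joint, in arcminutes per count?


counts = 2^16 = 65536
effective counts at joint = 65536 * 42 = 2752512
resolution = 360*60 / 2752512
= 0.0078 arcmin/count


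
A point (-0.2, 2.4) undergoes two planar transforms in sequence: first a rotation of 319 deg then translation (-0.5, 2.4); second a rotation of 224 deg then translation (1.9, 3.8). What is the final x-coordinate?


After transform 1:
x1 = cos(319)*-0.2 - sin(319)*2.4 + -0.5 = 0.9236
y1 = sin(319)*-0.2 + cos(319)*2.4 + 2.4 = 4.3425
After transform 2:
x2 = cos(224)*0.9236 - sin(224)*4.3425 + 1.9
= 4.2522


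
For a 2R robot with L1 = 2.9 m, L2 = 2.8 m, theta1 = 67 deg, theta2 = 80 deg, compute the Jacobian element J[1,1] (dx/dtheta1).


J[1,1] = -L1*sin(t1) - L2*sin(t1+t2)
= -2.9*sin(67) - 2.8*sin(147)
= -4.1945


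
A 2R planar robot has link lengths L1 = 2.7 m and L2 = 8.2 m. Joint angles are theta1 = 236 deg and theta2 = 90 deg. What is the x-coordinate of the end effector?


Convert angles to radians: theta1 = 4.119, theta2 = 1.5708
x = L1*cos(theta1) + L2*cos(theta1+theta2)
x = -1.5098 + 6.7981
x = 5.2883


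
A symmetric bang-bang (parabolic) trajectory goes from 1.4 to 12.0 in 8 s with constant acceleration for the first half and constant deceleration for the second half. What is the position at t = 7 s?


Symmetric rest-to-rest: each phase covers (pf-p0)/2 in time T/2. 0.5*a*(T/2)^2 = (pf-p0)/2 => a = 4*(pf-p0)/T^2
a = 4*(12.0-1.4)/8^2 = 0.6625
t = 7 is in the deceleration phase (t > T/2).
p = pf - 0.5*a*(T-t)^2 = 12.0 - 0.5*0.6625*1^2
= 11.6687


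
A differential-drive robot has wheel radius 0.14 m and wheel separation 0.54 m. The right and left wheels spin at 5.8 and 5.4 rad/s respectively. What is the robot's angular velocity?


vR = r*wR = 0.14*5.8 = 0.812 m/s
vL = r*wL = 0.14*5.4 = 0.756 m/s
v = (vR+vL)/2 = 0.784 m/s
omega = (vR-vL)/L = 0.1037 rad/s
angular velocity = 0.1037 rad/s


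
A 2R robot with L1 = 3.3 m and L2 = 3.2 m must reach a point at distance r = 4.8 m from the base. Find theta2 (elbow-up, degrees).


cos(theta2) = (r^2 - L1^2 - L2^2) / (2*L1*L2)
cos(theta2) = (23.04 - 10.89 - 10.24) / 21.12
cos(theta2) = 0.090436
theta2 = 84.8113 degrees


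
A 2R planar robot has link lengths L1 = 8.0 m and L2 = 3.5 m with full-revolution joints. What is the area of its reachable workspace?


r_max = L1 + L2 = 11.5 m
r_min = |L1 - L2| = 4.5 m
Area = pi*(r_max^2 - r_min^2)
= pi*(132.25 - 20.25)
= pi * 112.0
= 351.8584 m^2


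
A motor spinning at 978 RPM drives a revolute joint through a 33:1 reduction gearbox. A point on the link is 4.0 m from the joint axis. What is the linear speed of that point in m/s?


omega_motor = 978 * 2*pi/60 = 102.4159 rad/s
omega_joint = omega_motor / 33 = 3.1035 rad/s
v = omega_joint * r = 3.1035 * 4.0
= 12.4141 m/s


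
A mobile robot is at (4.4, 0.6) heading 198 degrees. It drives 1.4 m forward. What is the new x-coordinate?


x_new = x0 + d*cos(theta)
= 4.4 + 1.4*cos(198)
= 4.4 + -1.3315
= 3.0685


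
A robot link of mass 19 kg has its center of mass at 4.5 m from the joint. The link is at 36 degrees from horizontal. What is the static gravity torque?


tau = m*g*L*cos(angle)
= 19 * 9.81 * 4.5 * cos(36 deg)
= 19 * 9.81 * 4.5 * 0.809
= 678.567 Nm


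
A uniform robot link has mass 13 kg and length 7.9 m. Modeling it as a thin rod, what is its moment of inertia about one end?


I = (1/3) * m * L^2
= (1/3) * 13 * 7.9^2
= 0.333333 * 13 * 62.41
= 270.4433 kg*m^2


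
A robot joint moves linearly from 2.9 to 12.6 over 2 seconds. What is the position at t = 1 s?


s = t/T = 1/2 = 0.5
p(t) = p0 + (pf-p0)*s
= 2.9 + (12.6 - 2.9) * 0.5
= 7.75


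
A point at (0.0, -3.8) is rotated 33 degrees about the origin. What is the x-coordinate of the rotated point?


x' = x*cos(theta) - y*sin(theta)
cos(33 deg) = 0.8387, sin(33 deg) = 0.5446
x' = 0.0 * 0.8387 - -3.8 * 0.5446
= 0.0 - -2.0696
= 2.0696


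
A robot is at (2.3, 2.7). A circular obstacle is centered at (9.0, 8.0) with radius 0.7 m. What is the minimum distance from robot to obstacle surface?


center_dist = sqrt((2.3-9.0)^2 + (2.7-8.0)^2)
= sqrt(44.89 + 28.09)
= 8.5428
min_dist = center_dist - radius = 8.5428 - 0.7 = 7.8428 m


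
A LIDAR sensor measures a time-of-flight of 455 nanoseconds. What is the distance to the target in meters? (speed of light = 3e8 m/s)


tof = 455 ns = 4.55e-07 s
dist = c * tof / 2
= 3e8 * 4.55e-07 / 2
= 68.25 m


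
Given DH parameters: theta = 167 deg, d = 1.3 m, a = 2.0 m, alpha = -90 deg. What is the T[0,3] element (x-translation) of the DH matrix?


T[0,3] = a * cos(theta)
= 2.0 * cos(167 deg)
= 2.0 * -0.9744
= -1.9487


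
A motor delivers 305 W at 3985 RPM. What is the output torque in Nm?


omega = 3985 * 2*pi/60 = 417.3082 rad/s
tau = P / omega = 305 / 417.3082
= 0.7309 Nm


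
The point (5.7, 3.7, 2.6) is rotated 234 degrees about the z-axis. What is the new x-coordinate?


Rotation about z-axis: x' = x*cos(theta) - y*sin(theta)
= 5.7 * -0.5878 - 3.7 * -0.809
= -0.357


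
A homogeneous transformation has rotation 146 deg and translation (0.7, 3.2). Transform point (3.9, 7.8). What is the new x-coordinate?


x' = cos(theta)*px - sin(theta)*py + tx
= -0.829*3.9 - 0.5592*7.8 + 0.7
= -6.895


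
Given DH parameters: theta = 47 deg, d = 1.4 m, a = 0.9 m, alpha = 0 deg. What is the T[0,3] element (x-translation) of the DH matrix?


T[0,3] = a * cos(theta)
= 0.9 * cos(47 deg)
= 0.9 * 0.682
= 0.6138


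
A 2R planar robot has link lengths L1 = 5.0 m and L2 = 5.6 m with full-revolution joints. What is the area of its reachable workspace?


r_max = L1 + L2 = 10.6 m
r_min = |L1 - L2| = 0.6 m
Area = pi*(r_max^2 - r_min^2)
= pi*(112.36 - 0.36)
= pi * 112.0
= 351.8584 m^2


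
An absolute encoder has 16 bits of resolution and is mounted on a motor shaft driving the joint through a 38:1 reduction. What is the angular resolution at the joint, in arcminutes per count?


counts = 2^16 = 65536
effective counts at joint = 65536 * 38 = 2490368
resolution = 360*60 / 2490368
= 0.0087 arcmin/count


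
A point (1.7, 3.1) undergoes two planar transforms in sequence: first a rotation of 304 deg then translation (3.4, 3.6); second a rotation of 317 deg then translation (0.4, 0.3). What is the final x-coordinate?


After transform 1:
x1 = cos(304)*1.7 - sin(304)*3.1 + 3.4 = 6.9206
y1 = sin(304)*1.7 + cos(304)*3.1 + 3.6 = 3.9241
After transform 2:
x2 = cos(317)*6.9206 - sin(317)*3.9241 + 0.4
= 8.1377


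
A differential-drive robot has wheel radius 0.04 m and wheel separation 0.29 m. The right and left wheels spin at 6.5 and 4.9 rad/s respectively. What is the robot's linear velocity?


vR = r*wR = 0.04*6.5 = 0.26 m/s
vL = r*wL = 0.04*4.9 = 0.196 m/s
v = (vR+vL)/2 = 0.228 m/s
omega = (vR-vL)/L = 0.2207 rad/s
linear velocity = 0.228 m/s


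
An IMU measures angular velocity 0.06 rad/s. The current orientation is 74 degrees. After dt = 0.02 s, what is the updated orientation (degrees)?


delta_theta = w * dt = 0.06 * 0.02 = 0.0012 rad
= 0.0688 deg
theta_new = 74 + 0.0688 = 74.0688 deg


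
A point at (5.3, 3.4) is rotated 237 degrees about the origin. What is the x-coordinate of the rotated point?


x' = x*cos(theta) - y*sin(theta)
cos(237 deg) = -0.5446, sin(237 deg) = -0.8387
x' = 5.3 * -0.5446 - 3.4 * -0.8387
= -2.8866 - -2.8515
= -0.0351


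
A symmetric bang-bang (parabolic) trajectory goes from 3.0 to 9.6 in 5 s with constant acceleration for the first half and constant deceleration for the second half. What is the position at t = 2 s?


Symmetric rest-to-rest: each phase covers (pf-p0)/2 in time T/2. 0.5*a*(T/2)^2 = (pf-p0)/2 => a = 4*(pf-p0)/T^2
a = 4*(9.6-3.0)/5^2 = 1.056
t = 2 is in the acceleration phase (t <= T/2).
p = p0 + 0.5*a*t^2 = 3.0 + 0.5*1.056*2^2
= 5.112


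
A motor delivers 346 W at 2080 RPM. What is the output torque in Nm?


omega = 2080 * 2*pi/60 = 217.8171 rad/s
tau = P / omega = 346 / 217.8171
= 1.5885 Nm


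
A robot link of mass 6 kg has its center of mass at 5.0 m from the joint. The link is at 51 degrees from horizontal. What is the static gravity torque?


tau = m*g*L*cos(angle)
= 6 * 9.81 * 5.0 * cos(51 deg)
= 6 * 9.81 * 5.0 * 0.6293
= 185.209 Nm


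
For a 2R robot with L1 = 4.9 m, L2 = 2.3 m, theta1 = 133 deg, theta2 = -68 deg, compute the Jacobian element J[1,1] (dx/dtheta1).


J[1,1] = -L1*sin(t1) - L2*sin(t1+t2)
= -4.9*sin(133) - 2.3*sin(65)
= -5.6681


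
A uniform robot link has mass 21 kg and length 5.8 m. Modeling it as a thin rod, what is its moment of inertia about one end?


I = (1/3) * m * L^2
= (1/3) * 21 * 5.8^2
= 0.333333 * 21 * 33.64
= 235.48 kg*m^2


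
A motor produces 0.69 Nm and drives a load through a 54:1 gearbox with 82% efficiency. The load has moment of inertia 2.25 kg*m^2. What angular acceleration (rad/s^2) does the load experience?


tau_out = tau_motor * N * eta
= 0.69 * 54 * 0.82 = 30.5532 Nm
alpha = tau_out / I = 30.5532 / 2.25
= 13.5792 rad/s^2


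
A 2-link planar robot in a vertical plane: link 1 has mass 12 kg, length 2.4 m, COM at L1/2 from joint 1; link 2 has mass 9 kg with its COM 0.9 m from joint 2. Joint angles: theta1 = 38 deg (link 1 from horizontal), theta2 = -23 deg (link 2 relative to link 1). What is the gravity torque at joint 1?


Horizontal distance from joint 1 to link-1 COM:
  x_c1 = (L1/2)*cos(t1) = 1.2 * 0.788 = 0.9456 m
Horizontal distance from joint 1 to link-2 COM:
  x_c2 = L1*cos(t1) + Lc2*cos(t1+t2)
       = 2.4*0.788 + 0.9*0.9659 = 2.7606 m
tau1 = m1*g*x_c1 + m2*g*x_c2
     = 12*9.81*0.9456 + 9*9.81*2.7606
     = 111.3176 + 243.7298
     = 355.0473 Nm


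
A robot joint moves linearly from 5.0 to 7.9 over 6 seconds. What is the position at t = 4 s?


s = t/T = 4/6 = 0.6667
p(t) = p0 + (pf-p0)*s
= 5.0 + (7.9 - 5.0) * 0.6667
= 6.9333


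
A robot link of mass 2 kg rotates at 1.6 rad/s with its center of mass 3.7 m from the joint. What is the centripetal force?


F = m * omega^2 * r
= 2 * 1.6^2 * 3.7
= 2 * 2.56 * 3.7
= 18.944 N


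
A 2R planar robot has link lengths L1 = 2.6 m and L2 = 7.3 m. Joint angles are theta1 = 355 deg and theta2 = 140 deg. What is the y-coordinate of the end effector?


Convert angles to radians: theta1 = 6.1959, theta2 = 2.4435
y = L1*sin(theta1) + L2*sin(theta1+theta2)
y = -0.2266 + 5.1619
y = 4.9353


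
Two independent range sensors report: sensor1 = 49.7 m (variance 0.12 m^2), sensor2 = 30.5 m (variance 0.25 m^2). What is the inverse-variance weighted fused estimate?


w1 = (1/var1) / (1/var1 + 1/var2)
   = 8.3333 / (8.3333 + 4.0) = 0.6757
w2 = 1 - w1 = 0.3243
fused = w1*s1 + w2*s2 = 33.5811 + 9.8919
= 43.473 m


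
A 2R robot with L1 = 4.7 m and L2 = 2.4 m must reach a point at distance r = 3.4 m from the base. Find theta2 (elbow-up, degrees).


cos(theta2) = (r^2 - L1^2 - L2^2) / (2*L1*L2)
cos(theta2) = (11.56 - 22.09 - 5.76) / 22.56
cos(theta2) = -0.722074
theta2 = 136.226 degrees


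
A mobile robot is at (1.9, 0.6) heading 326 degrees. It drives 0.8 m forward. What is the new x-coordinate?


x_new = x0 + d*cos(theta)
= 1.9 + 0.8*cos(326)
= 1.9 + 0.6632
= 2.5632


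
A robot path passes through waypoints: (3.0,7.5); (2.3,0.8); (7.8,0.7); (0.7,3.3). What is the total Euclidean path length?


Segment lengths:
  seg1 = sqrt((-0.7)^2 + (-6.7)^2) = 6.7365
  seg2 = sqrt((5.5)^2 + (-0.1)^2) = 5.5009
  seg3 = sqrt((-7.1)^2 + (2.6)^2) = 7.5611
Total = 19.7985


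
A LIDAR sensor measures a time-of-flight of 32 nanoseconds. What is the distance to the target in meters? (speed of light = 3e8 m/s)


tof = 32 ns = 3.2e-08 s
dist = c * tof / 2
= 3e8 * 3.2e-08 / 2
= 4.8 m


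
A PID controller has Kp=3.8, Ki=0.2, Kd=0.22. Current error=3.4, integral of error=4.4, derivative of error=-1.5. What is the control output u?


u = Kp*e + Ki*int(e) + Kd*de/dt
= 3.8*3.4 + 0.2*4.4 + 0.22*(-1.5)
= 12.92 + 0.88 + -0.33
= 13.47


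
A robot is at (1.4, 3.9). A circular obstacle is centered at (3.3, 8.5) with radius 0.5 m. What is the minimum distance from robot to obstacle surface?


center_dist = sqrt((1.4-3.3)^2 + (3.9-8.5)^2)
= sqrt(3.61 + 21.16)
= 4.9769
min_dist = center_dist - radius = 4.9769 - 0.5 = 4.4769 m


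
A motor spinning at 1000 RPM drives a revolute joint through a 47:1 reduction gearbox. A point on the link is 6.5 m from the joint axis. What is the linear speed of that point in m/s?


omega_motor = 1000 * 2*pi/60 = 104.7198 rad/s
omega_joint = omega_motor / 47 = 2.2281 rad/s
v = omega_joint * r = 2.2281 * 6.5
= 14.4825 m/s


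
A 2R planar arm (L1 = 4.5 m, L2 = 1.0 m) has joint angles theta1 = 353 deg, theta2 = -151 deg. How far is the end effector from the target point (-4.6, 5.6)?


End effector via forward kinematics:
x = L1*cos(t1) + L2*cos(t1+t2) = 3.5393
y = L1*sin(t1) + L2*sin(t1+t2) = -0.923
Distance to target:
d = sqrt((-4.6 - 3.5393)^2 + (5.6 - -0.923)^2)
= sqrt(66.2478 + 42.5498)
= 10.4306 m


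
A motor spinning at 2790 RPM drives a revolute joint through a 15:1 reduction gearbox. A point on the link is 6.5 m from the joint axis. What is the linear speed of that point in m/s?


omega_motor = 2790 * 2*pi/60 = 292.1681 rad/s
omega_joint = omega_motor / 15 = 19.4779 rad/s
v = omega_joint * r = 19.4779 * 6.5
= 126.6062 m/s


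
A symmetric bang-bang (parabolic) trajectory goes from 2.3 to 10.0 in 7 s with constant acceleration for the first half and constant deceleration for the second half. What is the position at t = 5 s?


Symmetric rest-to-rest: each phase covers (pf-p0)/2 in time T/2. 0.5*a*(T/2)^2 = (pf-p0)/2 => a = 4*(pf-p0)/T^2
a = 4*(10.0-2.3)/7^2 = 0.6286
t = 5 is in the deceleration phase (t > T/2).
p = pf - 0.5*a*(T-t)^2 = 10.0 - 0.5*0.6286*2^2
= 8.7429


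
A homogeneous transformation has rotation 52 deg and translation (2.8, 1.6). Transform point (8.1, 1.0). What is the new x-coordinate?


x' = cos(theta)*px - sin(theta)*py + tx
= 0.6157*8.1 - 0.788*1.0 + 2.8
= 6.9988


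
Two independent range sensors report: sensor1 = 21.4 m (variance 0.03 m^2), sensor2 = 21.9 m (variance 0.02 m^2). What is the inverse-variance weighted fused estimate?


w1 = (1/var1) / (1/var1 + 1/var2)
   = 33.3333 / (33.3333 + 50.0) = 0.4
w2 = 1 - w1 = 0.6
fused = w1*s1 + w2*s2 = 8.56 + 13.14
= 21.7 m


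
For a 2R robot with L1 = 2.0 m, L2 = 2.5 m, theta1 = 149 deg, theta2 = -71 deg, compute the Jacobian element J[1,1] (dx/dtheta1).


J[1,1] = -L1*sin(t1) - L2*sin(t1+t2)
= -2.0*sin(149) - 2.5*sin(78)
= -3.4754


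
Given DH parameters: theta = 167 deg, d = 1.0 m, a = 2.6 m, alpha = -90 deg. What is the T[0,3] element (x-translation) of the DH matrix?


T[0,3] = a * cos(theta)
= 2.6 * cos(167 deg)
= 2.6 * -0.9744
= -2.5334


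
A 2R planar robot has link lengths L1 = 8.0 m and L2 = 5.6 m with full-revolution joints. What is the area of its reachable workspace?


r_max = L1 + L2 = 13.6 m
r_min = |L1 - L2| = 2.4 m
Area = pi*(r_max^2 - r_min^2)
= pi*(184.96 - 5.76)
= pi * 179.2
= 562.9734 m^2


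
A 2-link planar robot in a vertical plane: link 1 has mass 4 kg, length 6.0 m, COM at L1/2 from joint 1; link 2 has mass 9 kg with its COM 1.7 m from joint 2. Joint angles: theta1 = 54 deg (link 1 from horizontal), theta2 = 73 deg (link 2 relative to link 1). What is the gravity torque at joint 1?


Horizontal distance from joint 1 to link-1 COM:
  x_c1 = (L1/2)*cos(t1) = 3.0 * 0.5878 = 1.7634 m
Horizontal distance from joint 1 to link-2 COM:
  x_c2 = L1*cos(t1) + Lc2*cos(t1+t2)
       = 6.0*0.5878 + 1.7*-0.6018 = 2.5036 m
tau1 = m1*g*x_c1 + m2*g*x_c2
     = 4*9.81*1.7634 + 9*9.81*2.5036
     = 69.1941 + 221.0451
     = 290.2392 Nm


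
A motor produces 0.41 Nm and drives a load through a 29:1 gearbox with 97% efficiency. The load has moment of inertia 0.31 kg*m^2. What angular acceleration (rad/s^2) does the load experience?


tau_out = tau_motor * N * eta
= 0.41 * 29 * 0.97 = 11.5333 Nm
alpha = tau_out / I = 11.5333 / 0.31
= 37.2042 rad/s^2


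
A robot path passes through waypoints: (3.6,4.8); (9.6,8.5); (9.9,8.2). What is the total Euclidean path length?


Segment lengths:
  seg1 = sqrt((6.0)^2 + (3.7)^2) = 7.0491
  seg2 = sqrt((0.3)^2 + (-0.3)^2) = 0.4243
Total = 7.4734


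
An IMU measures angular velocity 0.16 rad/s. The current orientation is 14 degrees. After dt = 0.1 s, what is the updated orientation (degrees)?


delta_theta = w * dt = 0.16 * 0.1 = 0.016 rad
= 0.9167 deg
theta_new = 14 + 0.9167 = 14.9167 deg


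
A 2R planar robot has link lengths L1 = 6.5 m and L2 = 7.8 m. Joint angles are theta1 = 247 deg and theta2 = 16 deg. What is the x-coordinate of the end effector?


Convert angles to radians: theta1 = 4.311, theta2 = 0.2793
x = L1*cos(theta1) + L2*cos(theta1+theta2)
x = -2.5398 + -0.9506
x = -3.4903


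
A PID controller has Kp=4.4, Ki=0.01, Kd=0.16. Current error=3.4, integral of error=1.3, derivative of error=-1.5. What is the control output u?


u = Kp*e + Ki*int(e) + Kd*de/dt
= 4.4*3.4 + 0.01*1.3 + 0.16*(-1.5)
= 14.96 + 0.013 + -0.24
= 14.733


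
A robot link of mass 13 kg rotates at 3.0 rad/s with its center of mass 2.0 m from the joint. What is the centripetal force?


F = m * omega^2 * r
= 13 * 3.0^2 * 2.0
= 13 * 9.0 * 2.0
= 234.0 N


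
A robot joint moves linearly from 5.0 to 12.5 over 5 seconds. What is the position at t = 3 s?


s = t/T = 3/5 = 0.6
p(t) = p0 + (pf-p0)*s
= 5.0 + (12.5 - 5.0) * 0.6
= 9.5


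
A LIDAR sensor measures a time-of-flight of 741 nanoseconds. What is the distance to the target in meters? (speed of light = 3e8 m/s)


tof = 741 ns = 7.41e-07 s
dist = c * tof / 2
= 3e8 * 7.41e-07 / 2
= 111.15 m


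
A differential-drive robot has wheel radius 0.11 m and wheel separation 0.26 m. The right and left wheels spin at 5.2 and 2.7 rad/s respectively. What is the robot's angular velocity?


vR = r*wR = 0.11*5.2 = 0.572 m/s
vL = r*wL = 0.11*2.7 = 0.297 m/s
v = (vR+vL)/2 = 0.4345 m/s
omega = (vR-vL)/L = 1.0577 rad/s
angular velocity = 1.0577 rad/s


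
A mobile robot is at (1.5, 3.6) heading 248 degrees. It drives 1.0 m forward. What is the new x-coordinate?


x_new = x0 + d*cos(theta)
= 1.5 + 1.0*cos(248)
= 1.5 + -0.3746
= 1.1254


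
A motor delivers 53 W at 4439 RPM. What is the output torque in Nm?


omega = 4439 * 2*pi/60 = 464.851 rad/s
tau = P / omega = 53 / 464.851
= 0.114 Nm


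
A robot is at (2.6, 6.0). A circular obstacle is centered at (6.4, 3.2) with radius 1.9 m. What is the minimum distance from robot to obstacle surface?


center_dist = sqrt((2.6-6.4)^2 + (6.0-3.2)^2)
= sqrt(14.44 + 7.84)
= 4.7202
min_dist = center_dist - radius = 4.7202 - 1.9 = 2.8202 m


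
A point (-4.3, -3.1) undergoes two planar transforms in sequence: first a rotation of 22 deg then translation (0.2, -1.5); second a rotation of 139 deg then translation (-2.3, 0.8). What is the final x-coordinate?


After transform 1:
x1 = cos(22)*-4.3 - sin(22)*-3.1 + 0.2 = -2.6256
y1 = sin(22)*-4.3 + cos(22)*-3.1 + -1.5 = -5.9851
After transform 2:
x2 = cos(139)*-2.6256 - sin(139)*-5.9851 + -2.3
= 3.6081


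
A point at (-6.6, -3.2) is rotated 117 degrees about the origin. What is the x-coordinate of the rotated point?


x' = x*cos(theta) - y*sin(theta)
cos(117 deg) = -0.454, sin(117 deg) = 0.891
x' = -6.6 * -0.454 - -3.2 * 0.891
= 2.9963 - -2.8512
= 5.8476


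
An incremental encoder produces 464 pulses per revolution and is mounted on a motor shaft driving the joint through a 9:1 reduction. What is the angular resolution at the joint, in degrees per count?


counts per rev = 464
effective counts at joint = 464 * 9 = 4176
resolution = 360 / 4176
= 0.0862 deg/count


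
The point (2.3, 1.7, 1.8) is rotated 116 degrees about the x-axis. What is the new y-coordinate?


Rotation about x-axis: y' = y*cos(theta) - z*sin(theta)
= 1.7 * -0.4384 - 1.8 * 0.8988
= -2.3631


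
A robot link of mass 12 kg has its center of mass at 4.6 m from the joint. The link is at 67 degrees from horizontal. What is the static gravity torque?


tau = m*g*L*cos(angle)
= 12 * 9.81 * 4.6 * cos(67 deg)
= 12 * 9.81 * 4.6 * 0.3907
= 211.5856 Nm


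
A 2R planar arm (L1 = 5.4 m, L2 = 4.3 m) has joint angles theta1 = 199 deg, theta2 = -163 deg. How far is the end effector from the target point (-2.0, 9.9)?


End effector via forward kinematics:
x = L1*cos(t1) + L2*cos(t1+t2) = -1.627
y = L1*sin(t1) + L2*sin(t1+t2) = 0.7694
Distance to target:
d = sqrt((-2.0 - -1.627)^2 + (9.9 - 0.7694)^2)
= sqrt(0.1391 + 83.3677)
= 9.1382 m


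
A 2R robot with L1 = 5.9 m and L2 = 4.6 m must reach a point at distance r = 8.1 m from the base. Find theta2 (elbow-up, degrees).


cos(theta2) = (r^2 - L1^2 - L2^2) / (2*L1*L2)
cos(theta2) = (65.61 - 34.81 - 21.16) / 54.28
cos(theta2) = 0.177598
theta2 = 79.7701 degrees


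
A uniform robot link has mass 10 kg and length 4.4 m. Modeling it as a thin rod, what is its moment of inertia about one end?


I = (1/3) * m * L^2
= (1/3) * 10 * 4.4^2
= 0.333333 * 10 * 19.36
= 64.5333 kg*m^2


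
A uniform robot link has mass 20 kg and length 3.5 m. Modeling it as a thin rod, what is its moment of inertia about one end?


I = (1/3) * m * L^2
= (1/3) * 20 * 3.5^2
= 0.333333 * 20 * 12.25
= 81.6667 kg*m^2


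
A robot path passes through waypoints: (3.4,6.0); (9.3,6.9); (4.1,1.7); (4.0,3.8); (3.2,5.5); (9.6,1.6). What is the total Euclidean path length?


Segment lengths:
  seg1 = sqrt((5.9)^2 + (0.9)^2) = 5.9682
  seg2 = sqrt((-5.2)^2 + (-5.2)^2) = 7.3539
  seg3 = sqrt((-0.1)^2 + (2.1)^2) = 2.1024
  seg4 = sqrt((-0.8)^2 + (1.7)^2) = 1.8788
  seg5 = sqrt((6.4)^2 + (-3.9)^2) = 7.4947
Total = 24.798


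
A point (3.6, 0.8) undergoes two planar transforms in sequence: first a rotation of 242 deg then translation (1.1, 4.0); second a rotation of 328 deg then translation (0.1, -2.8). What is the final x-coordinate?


After transform 1:
x1 = cos(242)*3.6 - sin(242)*0.8 + 1.1 = 0.1163
y1 = sin(242)*3.6 + cos(242)*0.8 + 4.0 = 0.4458
After transform 2:
x2 = cos(328)*0.1163 - sin(328)*0.4458 + 0.1
= 0.4348


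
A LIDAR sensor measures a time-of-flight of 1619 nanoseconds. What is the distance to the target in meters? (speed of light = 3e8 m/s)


tof = 1619 ns = 1.619e-06 s
dist = c * tof / 2
= 3e8 * 1.619e-06 / 2
= 242.85 m


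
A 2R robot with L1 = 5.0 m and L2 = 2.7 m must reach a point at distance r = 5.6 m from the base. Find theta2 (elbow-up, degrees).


cos(theta2) = (r^2 - L1^2 - L2^2) / (2*L1*L2)
cos(theta2) = (31.36 - 25.0 - 7.29) / 27.0
cos(theta2) = -0.034444
theta2 = 91.9739 degrees


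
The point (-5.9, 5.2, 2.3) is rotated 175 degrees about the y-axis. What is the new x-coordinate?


Rotation about y-axis: x' = x*cos(theta) + z*sin(theta)
= -5.9 * -0.9962 + 2.3 * 0.0872
= 6.078


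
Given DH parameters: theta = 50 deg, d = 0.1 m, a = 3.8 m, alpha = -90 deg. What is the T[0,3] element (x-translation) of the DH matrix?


T[0,3] = a * cos(theta)
= 3.8 * cos(50 deg)
= 3.8 * 0.6428
= 2.4426


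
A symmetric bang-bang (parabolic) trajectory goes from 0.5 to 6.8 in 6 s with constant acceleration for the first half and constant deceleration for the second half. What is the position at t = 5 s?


Symmetric rest-to-rest: each phase covers (pf-p0)/2 in time T/2. 0.5*a*(T/2)^2 = (pf-p0)/2 => a = 4*(pf-p0)/T^2
a = 4*(6.8-0.5)/6^2 = 0.7
t = 5 is in the deceleration phase (t > T/2).
p = pf - 0.5*a*(T-t)^2 = 6.8 - 0.5*0.7*1^2
= 6.45


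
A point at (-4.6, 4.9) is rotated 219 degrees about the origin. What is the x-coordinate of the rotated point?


x' = x*cos(theta) - y*sin(theta)
cos(219 deg) = -0.7771, sin(219 deg) = -0.6293
x' = -4.6 * -0.7771 - 4.9 * -0.6293
= 3.5749 - -3.0837
= 6.6585
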